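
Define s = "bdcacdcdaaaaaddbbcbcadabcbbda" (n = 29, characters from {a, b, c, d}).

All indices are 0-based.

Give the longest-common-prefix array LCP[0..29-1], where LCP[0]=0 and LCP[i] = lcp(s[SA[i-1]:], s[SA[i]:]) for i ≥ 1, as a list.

[0, 1, 4, 3, 2, 1, 1, 1, 2, 0, 2, 1, 2, 3, 1, 2, 0, 2, 1, 2, 1, 2, 0, 2, 2, 1, 1, 2, 1]

rank | idx | suffix
   0 |  28 | a
   1 |   8 | aaaaaddbbcbcadabcbbda
   2 |   9 | aaaaddbbcbcadabcbbda
   3 |  10 | aaaddbbcbcadabcbbda
   4 |  11 | aaddbbcbcadabcbbda
   5 |  22 | abcbbda
   6 |   3 | acdcdaaaaaddbbcbcadabcbbda
   7 |  20 | adabcbbda
   8 |  12 | addbbcbcadabcbbda
   9 |  15 | bbcbcadabcbbda
  10 |  25 | bbda
  11 |  18 | bcadabcbbda
  12 |  23 | bcbbda
  13 |  16 | bcbcadabcbbda
  14 |  26 | bda
  15 |   0 | bdcacdcdaaaaaddbbcbcadabcbbda
  16 |   2 | cacdcdaaaaaddbbcbcadabcbbda
  17 |  19 | cadabcbbda
  18 |  24 | cbbda
  19 |  17 | cbcadabcbbda
  20 |   6 | cdaaaaaddbbcbcadabcbbda
  21 |   4 | cdcdaaaaaddbbcbcadabcbbda
  22 |  27 | da
  23 |   7 | daaaaaddbbcbcadabcbbda
  24 |  21 | dabcbbda
  25 |  14 | dbbcbcadabcbbda
  26 |   1 | dcacdcdaaaaaddbbcbcadabcbbda
  27 |   5 | dcdaaaaaddbbcbcadabcbbda
  28 |  13 | ddbbcbcadabcbbda

SA = [28, 8, 9, 10, 11, 22, 3, 20, 12, 15, 25, 18, 23, 16, 26, 0, 2, 19, 24, 17, 6, 4, 27, 7, 21, 14, 1, 5, 13]
rank  pair      lcp
   1  s[28:],s[8:]  1  'a'
   2  s[8:],s[9:]  4  'aaaa'
   3  s[9:],s[10:]  3  'aaa'
   4  s[10:],s[11:]  2  'aa'
   5  s[11:],s[22:]  1  'a'
   6  s[22:],s[3:]  1  'a'
   7  s[3:],s[20:]  1  'a'
   8  s[20:],s[12:]  2  'ad'
   9  s[12:],s[15:]  0  ''
  10  s[15:],s[25:]  2  'bb'
  11  s[25:],s[18:]  1  'b'
  12  s[18:],s[23:]  2  'bc'
  13  s[23:],s[16:]  3  'bcb'
  14  s[16:],s[26:]  1  'b'
  15  s[26:],s[0:]  2  'bd'
  16  s[0:],s[2:]  0  ''
  17  s[2:],s[19:]  2  'ca'
  18  s[19:],s[24:]  1  'c'
  19  s[24:],s[17:]  2  'cb'
  20  s[17:],s[6:]  1  'c'
  21  s[6:],s[4:]  2  'cd'
  22  s[4:],s[27:]  0  ''
  23  s[27:],s[7:]  2  'da'
  24  s[7:],s[21:]  2  'da'
  25  s[21:],s[14:]  1  'd'
  26  s[14:],s[1:]  1  'd'
  27  s[1:],s[5:]  2  'dc'
  28  s[5:],s[13:]  1  'd'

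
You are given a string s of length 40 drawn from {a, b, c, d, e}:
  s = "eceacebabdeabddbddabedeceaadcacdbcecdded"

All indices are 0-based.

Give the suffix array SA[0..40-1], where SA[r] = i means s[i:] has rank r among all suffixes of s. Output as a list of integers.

[25, 11, 7, 18, 29, 3, 26, 6, 32, 15, 12, 8, 19, 28, 30, 35, 23, 1, 4, 33, 39, 17, 31, 14, 27, 16, 13, 36, 9, 21, 37, 24, 10, 2, 5, 34, 22, 0, 38, 20]

sorted suffixes:
  #0 SA[0]=25  'aadcacdbcecdded'
  #1 SA[1]=11  'abddbddabedeceaadcacdbcecdded'
  #2 SA[2]=7  'abdeabddbddabedeceaadcacdbcecdded'
  #3 SA[3]=18  'abedeceaadcacdbcecdded'
  #4 SA[4]=29  'acdbcecdded'
  #5 SA[5]=3  'acebabdeabddbddabedeceaadcacdbcecdded'
  #6 SA[6]=26  'adcacdbcecdded'
  #7 SA[7]=6  'babdeabddbddabedeceaadcacdbcecdded'
  #8 SA[8]=32  'bcecdded'
  #9 SA[9]=15  'bddabedeceaadcacdbcecdded'
  #10 SA[10]=12  'bddbddabedeceaadcacdbcecdded'
  #11 SA[11]=8  'bdeabddbddabedeceaadcacdbcecdded'
  #12 SA[12]=19  'bedeceaadcacdbcecdded'
  #13 SA[13]=28  'cacdbcecdded'
  #14 SA[14]=30  'cdbcecdded'
  #15 SA[15]=35  'cdded'
  #16 SA[16]=23  'ceaadcacdbcecdded'
  #17 SA[17]=1  'ceacebabdeabddbddabedeceaadcacdbcecdded'
  #18 SA[18]=4  'cebabdeabddbddabedeceaadcacdbcecdded'
  #19 SA[19]=33  'cecdded'
  #20 SA[20]=39  'd'
  #21 SA[21]=17  'dabedeceaadcacdbcecdded'
  #22 SA[22]=31  'dbcecdded'
  #23 SA[23]=14  'dbddabedeceaadcacdbcecdded'
  #24 SA[24]=27  'dcacdbcecdded'
  #25 SA[25]=16  'ddabedeceaadcacdbcecdded'
  #26 SA[26]=13  'ddbddabedeceaadcacdbcecdded'
  #27 SA[27]=36  'dded'
  #28 SA[28]=9  'deabddbddabedeceaadcacdbcecdded'
  #29 SA[29]=21  'deceaadcacdbcecdded'
  #30 SA[30]=37  'ded'
  #31 SA[31]=24  'eaadcacdbcecdded'
  #32 SA[32]=10  'eabddbddabedeceaadcacdbcecdded'
  #33 SA[33]=2  'eacebabdeabddbddabedeceaadcacdbcecdded'
  #34 SA[34]=5  'ebabdeabddbddabedeceaadcacdbcecdded'
  #35 SA[35]=34  'ecdded'
  #36 SA[36]=22  'eceaadcacdbcecdded'
  #37 SA[37]=0  'eceacebabdeabddbddabedeceaadcacdbcecdded'
  #38 SA[38]=38  'ed'
  #39 SA[39]=20  'edeceaadcacdbcecdded'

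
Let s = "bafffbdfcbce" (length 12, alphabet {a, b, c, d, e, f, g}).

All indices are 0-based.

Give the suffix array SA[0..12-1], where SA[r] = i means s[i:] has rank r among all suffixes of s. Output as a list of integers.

sorted suffixes:
  #0 SA[0]=1  'afffbdfcbce'
  #1 SA[1]=0  'bafffbdfcbce'
  #2 SA[2]=9  'bce'
  #3 SA[3]=5  'bdfcbce'
  #4 SA[4]=8  'cbce'
  #5 SA[5]=10  'ce'
  #6 SA[6]=6  'dfcbce'
  #7 SA[7]=11  'e'
  #8 SA[8]=4  'fbdfcbce'
  #9 SA[9]=7  'fcbce'
  #10 SA[10]=3  'ffbdfcbce'
  #11 SA[11]=2  'fffbdfcbce'

[1, 0, 9, 5, 8, 10, 6, 11, 4, 7, 3, 2]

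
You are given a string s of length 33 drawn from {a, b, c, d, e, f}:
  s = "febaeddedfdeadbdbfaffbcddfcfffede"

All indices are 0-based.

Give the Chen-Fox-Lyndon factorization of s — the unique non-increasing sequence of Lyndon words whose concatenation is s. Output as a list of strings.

emit factor 1: 'f' (i=0, period=1)
emit factor 2: 'e' (i=1, period=1)
emit factor 3: 'b' (i=2, period=1)
emit factor 4: 'aeddedfde' (i=3, period=9)
emit factor 5: 'adbdbfaffbcddfcfffede' (i=12, period=21)

["f", "e", "b", "aeddedfde", "adbdbfaffbcddfcfffede"]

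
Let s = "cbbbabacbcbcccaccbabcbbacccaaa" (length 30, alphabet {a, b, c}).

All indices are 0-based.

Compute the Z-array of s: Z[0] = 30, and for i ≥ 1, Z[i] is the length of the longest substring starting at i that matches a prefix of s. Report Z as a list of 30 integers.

Z[0]=30
i=1: outside box; Z[1]=0
i=2: outside box; Z[2]=0
i=3: outside box; Z[3]=0
i=4: outside box; Z[4]=0
i=5: outside box; Z[5]=0
i=6: outside box; Z[6]=0
i=7: outside box; Z[7]=2 extend→box=[7,9)
i=8: min(r-i=1, Z[1]=0)=0; Z[8]=0
i=9: outside box; Z[9]=2 extend→box=[9,11)
i=10: min(r-i=1, Z[1]=0)=0; Z[10]=0
i=11: outside box; Z[11]=1 extend→box=[11,12)
i=12: outside box; Z[12]=1 extend→box=[12,13)
i=13: outside box; Z[13]=1 extend→box=[13,14)
i=14: outside box; Z[14]=0
i=15: outside box; Z[15]=1 extend→box=[15,16)
i=16: outside box; Z[16]=2 extend→box=[16,18)
i=17: min(r-i=1, Z[1]=0)=0; Z[17]=0
i=18: outside box; Z[18]=0
i=19: outside box; Z[19]=0
i=20: outside box; Z[20]=3 extend→box=[20,23)
i=21: min(r-i=2, Z[1]=0)=0; Z[21]=0
i=22: min(r-i=1, Z[2]=0)=0; Z[22]=0
i=23: outside box; Z[23]=0
i=24: outside box; Z[24]=1 extend→box=[24,25)
i=25: outside box; Z[25]=1 extend→box=[25,26)
i=26: outside box; Z[26]=1 extend→box=[26,27)
i=27: outside box; Z[27]=0
i=28: outside box; Z[28]=0
i=29: outside box; Z[29]=0

[30, 0, 0, 0, 0, 0, 0, 2, 0, 2, 0, 1, 1, 1, 0, 1, 2, 0, 0, 0, 3, 0, 0, 0, 1, 1, 1, 0, 0, 0]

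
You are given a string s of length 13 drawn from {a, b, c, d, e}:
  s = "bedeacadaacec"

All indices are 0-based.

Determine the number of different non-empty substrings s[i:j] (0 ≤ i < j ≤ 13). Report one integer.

82

sorted suffixes:
  #0 SA[0]=8  'aacec'
  #1 SA[1]=4  'acadaacec'
  #2 SA[2]=9  'acec'
  #3 SA[3]=6  'adaacec'
  #4 SA[4]=0  'bedeacadaacec'
  #5 SA[5]=12  'c'
  #6 SA[6]=5  'cadaacec'
  #7 SA[7]=10  'cec'
  #8 SA[8]=7  'daacec'
  #9 SA[9]=2  'deacadaacec'
  #10 SA[10]=3  'eacadaacec'
  #11 SA[11]=11  'ec'
  #12 SA[12]=1  'edeacadaacec'

SA = [8, 4, 9, 6, 0, 12, 5, 10, 7, 2, 3, 11, 1]
[i] adj suffixes → lcp
  [1] 8/4 → 1 ('a')
  [2] 4/9 → 2 ('ac')
  [3] 9/6 → 1 ('a')
  [4] 6/0 → 0 ('')
  [5] 0/12 → 0 ('')
  [6] 12/5 → 1 ('c')
  [7] 5/10 → 1 ('c')
  [8] 10/7 → 0 ('')
  [9] 7/2 → 1 ('d')
  [10] 2/3 → 0 ('')
  [11] 3/11 → 1 ('e')
  [12] 11/1 → 1 ('e')

n(n+1)/2 = 13·14/2 = 91
Σ LCP = 0 + 1 + 2 + 1 + 0 + 0 + 1 + 1 + 0 + 1 + 0 + 1 + 1 = 9
distinct = 91 − 9 = 82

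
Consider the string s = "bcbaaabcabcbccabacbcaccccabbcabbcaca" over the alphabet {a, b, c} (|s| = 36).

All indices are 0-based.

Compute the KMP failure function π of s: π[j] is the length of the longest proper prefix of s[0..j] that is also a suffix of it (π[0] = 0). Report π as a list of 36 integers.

π[0] = 0
j=1 s[j]='c': π[1]=0 (border '')
j=2 s[j]='b': π[2]=1 (border 'b')
j=3 s[j]='a': k: 1→0; π[3]=0 (border '')
j=4 s[j]='a': π[4]=0 (border '')
j=5 s[j]='a': π[5]=0 (border '')
j=6 s[j]='b': π[6]=1 (border 'b')
j=7 s[j]='c': π[7]=2 (border 'bc')
j=8 s[j]='a': k: 2→0; π[8]=0 (border '')
j=9 s[j]='b': π[9]=1 (border 'b')
j=10 s[j]='c': π[10]=2 (border 'bc')
j=11 s[j]='b': π[11]=3 (border 'bcb')
j=12 s[j]='c': k: 3→1; π[12]=2 (border 'bc')
j=13 s[j]='c': k: 2→0; π[13]=0 (border '')
j=14 s[j]='a': π[14]=0 (border '')
j=15 s[j]='b': π[15]=1 (border 'b')
j=16 s[j]='a': k: 1→0; π[16]=0 (border '')
j=17 s[j]='c': π[17]=0 (border '')
j=18 s[j]='b': π[18]=1 (border 'b')
j=19 s[j]='c': π[19]=2 (border 'bc')
j=20 s[j]='a': k: 2→0; π[20]=0 (border '')
j=21 s[j]='c': π[21]=0 (border '')
j=22 s[j]='c': π[22]=0 (border '')
j=23 s[j]='c': π[23]=0 (border '')
j=24 s[j]='c': π[24]=0 (border '')
j=25 s[j]='a': π[25]=0 (border '')
j=26 s[j]='b': π[26]=1 (border 'b')
j=27 s[j]='b': k: 1→0; π[27]=1 (border 'b')
j=28 s[j]='c': π[28]=2 (border 'bc')
j=29 s[j]='a': k: 2→0; π[29]=0 (border '')
j=30 s[j]='b': π[30]=1 (border 'b')
j=31 s[j]='b': k: 1→0; π[31]=1 (border 'b')
j=32 s[j]='c': π[32]=2 (border 'bc')
j=33 s[j]='a': k: 2→0; π[33]=0 (border '')
j=34 s[j]='c': π[34]=0 (border '')
j=35 s[j]='a': π[35]=0 (border '')

[0, 0, 1, 0, 0, 0, 1, 2, 0, 1, 2, 3, 2, 0, 0, 1, 0, 0, 1, 2, 0, 0, 0, 0, 0, 0, 1, 1, 2, 0, 1, 1, 2, 0, 0, 0]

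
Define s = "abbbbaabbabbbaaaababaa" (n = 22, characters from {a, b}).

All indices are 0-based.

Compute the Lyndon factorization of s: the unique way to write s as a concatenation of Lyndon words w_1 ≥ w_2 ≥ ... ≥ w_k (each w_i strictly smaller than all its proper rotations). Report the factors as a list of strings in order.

["abbbb", "aabbabbb", "aaaabab", "a", "a"]

emit factor 1: 'abbbb' (i=0, period=5)
emit factor 2: 'aabbabbb' (i=5, period=8)
emit factor 3: 'aaaabab' (i=13, period=7)
emit factor 4: 'a' (i=20, period=1)
emit factor 5: 'a' (i=21, period=1)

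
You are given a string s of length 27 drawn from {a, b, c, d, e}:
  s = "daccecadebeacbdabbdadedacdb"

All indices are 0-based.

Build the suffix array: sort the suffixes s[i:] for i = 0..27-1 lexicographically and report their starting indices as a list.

rank→(start, suffix):
  0 → (15, 'abbdadedacdb')
  1 → (11, 'acbdabbdadedacdb')
  2 → (1, 'accecadebeacbdabbdadedacdb')
  3 → (23, 'acdb')
  4 → (6, 'adebeacbdabbdadedacdb')
  5 → (19, 'adedacdb')
  6 → (26, 'b')
  7 → (16, 'bbdadedacdb')
  8 → (13, 'bdabbdadedacdb')
  9 → (17, 'bdadedacdb')
  10 → (9, 'beacbdabbdadedacdb')
  11 → (5, 'cadebeacbdabbdadedacdb')
  12 → (12, 'cbdabbdadedacdb')
  13 → (2, 'ccecadebeacbdabbdadedacdb')
  14 → (24, 'cdb')
  15 → (3, 'cecadebeacbdabbdadedacdb')
  16 → (14, 'dabbdadedacdb')
  17 → (0, 'daccecadebeacbdabbdadedacdb')
  18 → (22, 'dacdb')
  19 → (18, 'dadedacdb')
  20 → (25, 'db')
  21 → (7, 'debeacbdabbdadedacdb')
  22 → (20, 'dedacdb')
  23 → (10, 'eacbdabbdadedacdb')
  24 → (8, 'ebeacbdabbdadedacdb')
  25 → (4, 'ecadebeacbdabbdadedacdb')
  26 → (21, 'edacdb')

[15, 11, 1, 23, 6, 19, 26, 16, 13, 17, 9, 5, 12, 2, 24, 3, 14, 0, 22, 18, 25, 7, 20, 10, 8, 4, 21]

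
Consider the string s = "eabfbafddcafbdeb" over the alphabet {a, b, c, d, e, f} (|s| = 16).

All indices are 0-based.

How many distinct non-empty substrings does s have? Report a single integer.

124

rank | idx | suffix
   0 |   1 | abfbafddcafbdeb
   1 |  10 | afbdeb
   2 |   5 | afddcafbdeb
   3 |  15 | b
   4 |   4 | bafddcafbdeb
   5 |  12 | bdeb
   6 |   2 | bfbafddcafbdeb
   7 |   9 | cafbdeb
   8 |   8 | dcafbdeb
   9 |   7 | ddcafbdeb
  10 |  13 | deb
  11 |   0 | eabfbafddcafbdeb
  12 |  14 | eb
  13 |   3 | fbafddcafbdeb
  14 |  11 | fbdeb
  15 |   6 | fddcafbdeb

SA = [1, 10, 5, 15, 4, 12, 2, 9, 8, 7, 13, 0, 14, 3, 11, 6]
[i] adj suffixes → lcp
  [1] 1/10 → 1 ('a')
  [2] 10/5 → 2 ('af')
  [3] 5/15 → 0 ('')
  [4] 15/4 → 1 ('b')
  [5] 4/12 → 1 ('b')
  [6] 12/2 → 1 ('b')
  [7] 2/9 → 0 ('')
  [8] 9/8 → 0 ('')
  [9] 8/7 → 1 ('d')
  [10] 7/13 → 1 ('d')
  [11] 13/0 → 0 ('')
  [12] 0/14 → 1 ('e')
  [13] 14/3 → 0 ('')
  [14] 3/11 → 2 ('fb')
  [15] 11/6 → 1 ('f')

n(n+1)/2 = 16·17/2 = 136
Σ LCP = 0 + 1 + 2 + 0 + 1 + 1 + 1 + 0 + 0 + 1 + 1 + 0 + 1 + 0 + 2 + 1 = 12
distinct = 136 − 12 = 124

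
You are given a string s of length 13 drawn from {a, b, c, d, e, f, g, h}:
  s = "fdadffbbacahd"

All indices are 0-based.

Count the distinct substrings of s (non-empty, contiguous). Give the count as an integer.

84

sorted suffixes:
  #0 SA[0]=8  'acahd'
  #1 SA[1]=2  'adffbbacahd'
  #2 SA[2]=10  'ahd'
  #3 SA[3]=7  'bacahd'
  #4 SA[4]=6  'bbacahd'
  #5 SA[5]=9  'cahd'
  #6 SA[6]=12  'd'
  #7 SA[7]=1  'dadffbbacahd'
  #8 SA[8]=3  'dffbbacahd'
  #9 SA[9]=5  'fbbacahd'
  #10 SA[10]=0  'fdadffbbacahd'
  #11 SA[11]=4  'ffbbacahd'
  #12 SA[12]=11  'hd'

SA = [8, 2, 10, 7, 6, 9, 12, 1, 3, 5, 0, 4, 11]
i: (SA[i-1],SA[i]) lcp shared
  1: (8,2) 1 'a'
  2: (2,10) 1 'a'
  3: (10,7) 0 ''
  4: (7,6) 1 'b'
  5: (6,9) 0 ''
  6: (9,12) 0 ''
  7: (12,1) 1 'd'
  8: (1,3) 1 'd'
  9: (3,5) 0 ''
  10: (5,0) 1 'f'
  11: (0,4) 1 'f'
  12: (4,11) 0 ''

n(n+1)/2 = 13·14/2 = 91
Σ LCP = 0 + 1 + 1 + 0 + 1 + 0 + 0 + 1 + 1 + 0 + 1 + 1 + 0 = 7
distinct = 91 − 7 = 84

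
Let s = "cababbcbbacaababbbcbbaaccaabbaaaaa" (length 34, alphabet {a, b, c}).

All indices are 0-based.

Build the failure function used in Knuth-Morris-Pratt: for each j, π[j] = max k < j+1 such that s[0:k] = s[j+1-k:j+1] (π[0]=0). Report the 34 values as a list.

[0, 0, 0, 0, 0, 0, 1, 0, 0, 0, 1, 2, 0, 0, 0, 0, 0, 0, 1, 0, 0, 0, 0, 1, 1, 2, 0, 0, 0, 0, 0, 0, 0, 0]

π[0] = 0
j=1 s[j]='a': π[1]=0 (border '')
j=2 s[j]='b': π[2]=0 (border '')
j=3 s[j]='a': π[3]=0 (border '')
j=4 s[j]='b': π[4]=0 (border '')
j=5 s[j]='b': π[5]=0 (border '')
j=6 s[j]='c': π[6]=1 (border 'c')
j=7 s[j]='b': k: 1→0; π[7]=0 (border '')
j=8 s[j]='b': π[8]=0 (border '')
j=9 s[j]='a': π[9]=0 (border '')
j=10 s[j]='c': π[10]=1 (border 'c')
j=11 s[j]='a': π[11]=2 (border 'ca')
j=12 s[j]='a': k: 2→0; π[12]=0 (border '')
j=13 s[j]='b': π[13]=0 (border '')
j=14 s[j]='a': π[14]=0 (border '')
j=15 s[j]='b': π[15]=0 (border '')
j=16 s[j]='b': π[16]=0 (border '')
j=17 s[j]='b': π[17]=0 (border '')
j=18 s[j]='c': π[18]=1 (border 'c')
j=19 s[j]='b': k: 1→0; π[19]=0 (border '')
j=20 s[j]='b': π[20]=0 (border '')
j=21 s[j]='a': π[21]=0 (border '')
j=22 s[j]='a': π[22]=0 (border '')
j=23 s[j]='c': π[23]=1 (border 'c')
j=24 s[j]='c': k: 1→0; π[24]=1 (border 'c')
j=25 s[j]='a': π[25]=2 (border 'ca')
j=26 s[j]='a': k: 2→0; π[26]=0 (border '')
j=27 s[j]='b': π[27]=0 (border '')
j=28 s[j]='b': π[28]=0 (border '')
j=29 s[j]='a': π[29]=0 (border '')
j=30 s[j]='a': π[30]=0 (border '')
j=31 s[j]='a': π[31]=0 (border '')
j=32 s[j]='a': π[32]=0 (border '')
j=33 s[j]='a': π[33]=0 (border '')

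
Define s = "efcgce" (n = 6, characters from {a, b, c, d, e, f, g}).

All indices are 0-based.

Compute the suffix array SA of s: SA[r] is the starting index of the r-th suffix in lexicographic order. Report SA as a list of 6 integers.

sorted suffixes:
  #0 SA[0]=4  'ce'
  #1 SA[1]=2  'cgce'
  #2 SA[2]=5  'e'
  #3 SA[3]=0  'efcgce'
  #4 SA[4]=1  'fcgce'
  #5 SA[5]=3  'gce'

[4, 2, 5, 0, 1, 3]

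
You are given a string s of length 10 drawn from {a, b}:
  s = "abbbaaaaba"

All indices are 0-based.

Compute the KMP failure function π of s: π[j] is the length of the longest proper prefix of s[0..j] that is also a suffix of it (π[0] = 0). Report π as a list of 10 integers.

[0, 0, 0, 0, 1, 1, 1, 1, 2, 1]

π[0] = 0
j=1 s[j]='b': π[1]=0 (border '')
j=2 s[j]='b': π[2]=0 (border '')
j=3 s[j]='b': π[3]=0 (border '')
j=4 s[j]='a': π[4]=1 (border 'a')
j=5 s[j]='a': k: 1→0; π[5]=1 (border 'a')
j=6 s[j]='a': k: 1→0; π[6]=1 (border 'a')
j=7 s[j]='a': k: 1→0; π[7]=1 (border 'a')
j=8 s[j]='b': π[8]=2 (border 'ab')
j=9 s[j]='a': k: 2→0; π[9]=1 (border 'a')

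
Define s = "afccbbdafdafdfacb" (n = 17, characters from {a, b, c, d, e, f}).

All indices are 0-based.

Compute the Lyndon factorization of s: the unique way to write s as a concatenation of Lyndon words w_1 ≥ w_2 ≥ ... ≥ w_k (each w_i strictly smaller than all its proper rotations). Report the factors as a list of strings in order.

["afccbbdafdafdf", "acb"]

emit factor 1: 'afccbbdafdafdf' (i=0, period=14)
emit factor 2: 'acb' (i=14, period=3)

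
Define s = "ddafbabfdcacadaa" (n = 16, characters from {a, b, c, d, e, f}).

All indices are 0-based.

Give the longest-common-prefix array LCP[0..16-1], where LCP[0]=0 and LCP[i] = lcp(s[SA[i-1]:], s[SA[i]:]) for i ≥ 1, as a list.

sorted suffixes:
  #0 SA[0]=15  'a'
  #1 SA[1]=14  'aa'
  #2 SA[2]=5  'abfdcacadaa'
  #3 SA[3]=10  'acadaa'
  #4 SA[4]=12  'adaa'
  #5 SA[5]=2  'afbabfdcacadaa'
  #6 SA[6]=4  'babfdcacadaa'
  #7 SA[7]=6  'bfdcacadaa'
  #8 SA[8]=9  'cacadaa'
  #9 SA[9]=11  'cadaa'
  #10 SA[10]=13  'daa'
  #11 SA[11]=1  'dafbabfdcacadaa'
  #12 SA[12]=8  'dcacadaa'
  #13 SA[13]=0  'ddafbabfdcacadaa'
  #14 SA[14]=3  'fbabfdcacadaa'
  #15 SA[15]=7  'fdcacadaa'

SA = [15, 14, 5, 10, 12, 2, 4, 6, 9, 11, 13, 1, 8, 0, 3, 7]
i: (SA[i-1],SA[i]) lcp shared
  1: (15,14) 1 'a'
  2: (14,5) 1 'a'
  3: (5,10) 1 'a'
  4: (10,12) 1 'a'
  5: (12,2) 1 'a'
  6: (2,4) 0 ''
  7: (4,6) 1 'b'
  8: (6,9) 0 ''
  9: (9,11) 2 'ca'
  10: (11,13) 0 ''
  11: (13,1) 2 'da'
  12: (1,8) 1 'd'
  13: (8,0) 1 'd'
  14: (0,3) 0 ''
  15: (3,7) 1 'f'

[0, 1, 1, 1, 1, 1, 0, 1, 0, 2, 0, 2, 1, 1, 0, 1]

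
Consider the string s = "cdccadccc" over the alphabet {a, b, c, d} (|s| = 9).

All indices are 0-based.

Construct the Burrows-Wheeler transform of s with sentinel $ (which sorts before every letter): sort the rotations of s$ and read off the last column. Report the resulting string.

cccccdd$ca

rank  rotation    last
    0  $cdccadccc  c
    1  adccc$cdcc  c
    2  c$cdccadcc  c
    3  cadccc$cdc  c
    4  cc$cdccadc  c
    5  ccadccc$cd  d
    6  ccc$cdccad  d
    7  cdccadccc$  $
    8  dccadccc$c  c
    9  dccc$cdcca  a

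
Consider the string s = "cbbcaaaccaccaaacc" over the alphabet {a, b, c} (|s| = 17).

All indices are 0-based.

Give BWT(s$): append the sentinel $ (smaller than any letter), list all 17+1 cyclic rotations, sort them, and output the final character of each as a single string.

rank  rotation            last
    0  $cbbcaaaccaccaaacc  c
    1  aaacc$cbbcaaaccacc  c
    2  aaaccaccaaacc$cbbc  c
    3  aacc$cbbcaaaccacca  a
    4  aaccaccaaacc$cbbca  a
    5  acc$cbbcaaaccaccaa  a
    6  accaaacc$cbbcaaacc  c
    7  accaccaaacc$cbbcaa  a
    8  bbcaaaccaccaaacc$c  c
    9  bcaaaccaccaaacc$cb  b
   10  c$cbbcaaaccaccaaac  c
   11  caaacc$cbbcaaaccac  c
   12  caaaccaccaaacc$cbb  b
   13  caccaaacc$cbbcaaac  c
   14  cbbcaaaccaccaaacc$  $
   15  cc$cbbcaaaccaccaaa  a
   16  ccaaacc$cbbcaaacca  a
   17  ccaccaaacc$cbbcaaa  a

cccaaacacbccbc$aaa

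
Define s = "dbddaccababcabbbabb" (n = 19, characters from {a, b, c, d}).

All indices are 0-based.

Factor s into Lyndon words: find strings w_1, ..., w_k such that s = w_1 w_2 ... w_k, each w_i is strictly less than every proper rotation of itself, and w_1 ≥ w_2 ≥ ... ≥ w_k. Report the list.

["d", "bdd", "acc", "ababcabbbabb"]

emit factor 1: 'd' (i=0, period=1)
emit factor 2: 'bdd' (i=1, period=3)
emit factor 3: 'acc' (i=4, period=3)
emit factor 4: 'ababcabbbabb' (i=7, period=12)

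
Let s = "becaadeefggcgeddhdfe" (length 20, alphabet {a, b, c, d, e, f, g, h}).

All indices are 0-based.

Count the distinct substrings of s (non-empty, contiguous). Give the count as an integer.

198

rank | idx | suffix
   0 |   3 | aadeefggcgeddhdfe
   1 |   4 | adeefggcgeddhdfe
   2 |   0 | becaadeefggcgeddhdfe
   3 |   2 | caadeefggcgeddhdfe
   4 |  11 | cgeddhdfe
   5 |  14 | ddhdfe
   6 |   5 | deefggcgeddhdfe
   7 |  17 | dfe
   8 |  15 | dhdfe
   9 |  19 | e
  10 |   1 | ecaadeefggcgeddhdfe
  11 |  13 | eddhdfe
  12 |   6 | eefggcgeddhdfe
  13 |   7 | efggcgeddhdfe
  14 |  18 | fe
  15 |   8 | fggcgeddhdfe
  16 |  10 | gcgeddhdfe
  17 |  12 | geddhdfe
  18 |   9 | ggcgeddhdfe
  19 |  16 | hdfe

SA = [3, 4, 0, 2, 11, 14, 5, 17, 15, 19, 1, 13, 6, 7, 18, 8, 10, 12, 9, 16]
i: (SA[i-1],SA[i]) lcp shared
  1: (3,4) 1 'a'
  2: (4,0) 0 ''
  3: (0,2) 0 ''
  4: (2,11) 1 'c'
  5: (11,14) 0 ''
  6: (14,5) 1 'd'
  7: (5,17) 1 'd'
  8: (17,15) 1 'd'
  9: (15,19) 0 ''
  10: (19,1) 1 'e'
  11: (1,13) 1 'e'
  12: (13,6) 1 'e'
  13: (6,7) 1 'e'
  14: (7,18) 0 ''
  15: (18,8) 1 'f'
  16: (8,10) 0 ''
  17: (10,12) 1 'g'
  18: (12,9) 1 'g'
  19: (9,16) 0 ''

n(n+1)/2 = 20·21/2 = 210
Σ LCP = 0 + 1 + 0 + 0 + 1 + 0 + 1 + 1 + 1 + 0 + 1 + 1 + 1 + 1 + 0 + 1 + 0 + 1 + 1 + 0 = 12
distinct = 210 − 12 = 198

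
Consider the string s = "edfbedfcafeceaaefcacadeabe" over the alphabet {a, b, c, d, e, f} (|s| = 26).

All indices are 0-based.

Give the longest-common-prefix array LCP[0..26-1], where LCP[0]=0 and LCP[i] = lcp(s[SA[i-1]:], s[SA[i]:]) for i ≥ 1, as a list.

[0, 1, 1, 1, 1, 1, 0, 2, 0, 2, 2, 1, 0, 1, 2, 0, 1, 2, 1, 1, 3, 1, 0, 1, 3, 1]

sorted suffixes:
  #0 SA[0]=13  'aaefcacadeabe'
  #1 SA[1]=23  'abe'
  #2 SA[2]=18  'acadeabe'
  #3 SA[3]=20  'adeabe'
  #4 SA[4]=14  'aefcacadeabe'
  #5 SA[5]=8  'afeceaaefcacadeabe'
  #6 SA[6]=24  'be'
  #7 SA[7]=3  'bedfcafeceaaefcacadeabe'
  #8 SA[8]=17  'cacadeabe'
  #9 SA[9]=19  'cadeabe'
  #10 SA[10]=7  'cafeceaaefcacadeabe'
  #11 SA[11]=11  'ceaaefcacadeabe'
  #12 SA[12]=21  'deabe'
  #13 SA[13]=1  'dfbedfcafeceaaefcacadeabe'
  #14 SA[14]=5  'dfcafeceaaefcacadeabe'
  #15 SA[15]=25  'e'
  #16 SA[16]=12  'eaaefcacadeabe'
  #17 SA[17]=22  'eabe'
  #18 SA[18]=10  'eceaaefcacadeabe'
  #19 SA[19]=0  'edfbedfcafeceaaefcacadeabe'
  #20 SA[20]=4  'edfcafeceaaefcacadeabe'
  #21 SA[21]=15  'efcacadeabe'
  #22 SA[22]=2  'fbedfcafeceaaefcacadeabe'
  #23 SA[23]=16  'fcacadeabe'
  #24 SA[24]=6  'fcafeceaaefcacadeabe'
  #25 SA[25]=9  'feceaaefcacadeabe'

SA = [13, 23, 18, 20, 14, 8, 24, 3, 17, 19, 7, 11, 21, 1, 5, 25, 12, 22, 10, 0, 4, 15, 2, 16, 6, 9]
[i] adj suffixes → lcp
  [1] 13/23 → 1 ('a')
  [2] 23/18 → 1 ('a')
  [3] 18/20 → 1 ('a')
  [4] 20/14 → 1 ('a')
  [5] 14/8 → 1 ('a')
  [6] 8/24 → 0 ('')
  [7] 24/3 → 2 ('be')
  [8] 3/17 → 0 ('')
  [9] 17/19 → 2 ('ca')
  [10] 19/7 → 2 ('ca')
  [11] 7/11 → 1 ('c')
  [12] 11/21 → 0 ('')
  [13] 21/1 → 1 ('d')
  [14] 1/5 → 2 ('df')
  [15] 5/25 → 0 ('')
  [16] 25/12 → 1 ('e')
  [17] 12/22 → 2 ('ea')
  [18] 22/10 → 1 ('e')
  [19] 10/0 → 1 ('e')
  [20] 0/4 → 3 ('edf')
  [21] 4/15 → 1 ('e')
  [22] 15/2 → 0 ('')
  [23] 2/16 → 1 ('f')
  [24] 16/6 → 3 ('fca')
  [25] 6/9 → 1 ('f')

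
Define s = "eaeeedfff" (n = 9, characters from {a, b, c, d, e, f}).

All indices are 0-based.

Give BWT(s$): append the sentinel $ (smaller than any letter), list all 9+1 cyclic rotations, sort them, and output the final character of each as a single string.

rank  rotation    last
    0  $eaeeedfff  f
    1  aeeedfff$e  e
    2  dfff$eaeee  e
    3  eaeeedfff$  $
    4  edfff$eaee  e
    5  eedfff$eae  e
    6  eeedfff$ea  a
    7  f$eaeeedff  f
    8  ff$eaeeedf  f
    9  fff$eaeeed  d

fee$eeaffd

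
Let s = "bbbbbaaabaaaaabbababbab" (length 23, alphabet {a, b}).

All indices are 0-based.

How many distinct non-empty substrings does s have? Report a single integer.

217

rank | idx | suffix
   0 |   9 | aaaaabbababbab
   1 |  10 | aaaabbababbab
   2 |   5 | aaabaaaaabbababbab
   3 |  11 | aaabbababbab
   4 |   6 | aabaaaaabbababbab
   5 |  12 | aabbababbab
   6 |  21 | ab
   7 |   7 | abaaaaabbababbab
   8 |  16 | ababbab
   9 |  18 | abbab
  10 |  13 | abbababbab
  11 |  22 | b
  12 |   8 | baaaaabbababbab
  13 |   4 | baaabaaaaabbababbab
  14 |  20 | bab
  15 |  15 | bababbab
  16 |  17 | babbab
  17 |   3 | bbaaabaaaaabbababbab
  18 |  19 | bbab
  19 |  14 | bbababbab
  20 |   2 | bbbaaabaaaaabbababbab
  21 |   1 | bbbbaaabaaaaabbababbab
  22 |   0 | bbbbbaaabaaaaabbababbab

SA = [9, 10, 5, 11, 6, 12, 21, 7, 16, 18, 13, 22, 8, 4, 20, 15, 17, 3, 19, 14, 2, 1, 0]
[i] adj suffixes → lcp
  [1] 9/10 → 4 ('aaaa')
  [2] 10/5 → 3 ('aaa')
  [3] 5/11 → 4 ('aaab')
  [4] 11/6 → 2 ('aa')
  [5] 6/12 → 3 ('aab')
  [6] 12/21 → 1 ('a')
  [7] 21/7 → 2 ('ab')
  [8] 7/16 → 3 ('aba')
  [9] 16/18 → 2 ('ab')
  [10] 18/13 → 5 ('abbab')
  [11] 13/22 → 0 ('')
  [12] 22/8 → 1 ('b')
  [13] 8/4 → 4 ('baaa')
  [14] 4/20 → 2 ('ba')
  [15] 20/15 → 3 ('bab')
  [16] 15/17 → 3 ('bab')
  [17] 17/3 → 1 ('b')
  [18] 3/19 → 3 ('bba')
  [19] 19/14 → 4 ('bbab')
  [20] 14/2 → 2 ('bb')
  [21] 2/1 → 3 ('bbb')
  [22] 1/0 → 4 ('bbbb')

n(n+1)/2 = 23·24/2 = 276
Σ LCP = 0 + 4 + 3 + 4 + 2 + 3 + 1 + 2 + 3 + 2 + 5 + 0 + 1 + 4 + 2 + 3 + 3 + 1 + 3 + 4 + 2 + 3 + 4 = 59
distinct = 276 − 59 = 217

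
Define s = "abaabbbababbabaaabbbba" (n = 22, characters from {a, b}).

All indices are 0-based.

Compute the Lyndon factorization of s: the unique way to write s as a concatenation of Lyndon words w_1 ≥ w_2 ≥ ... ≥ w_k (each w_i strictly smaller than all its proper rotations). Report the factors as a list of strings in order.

["ab", "aabbbababbab", "aaabbbb", "a"]

emit factor 1: 'ab' (i=0, period=2)
emit factor 2: 'aabbbababbab' (i=2, period=12)
emit factor 3: 'aaabbbb' (i=14, period=7)
emit factor 4: 'a' (i=21, period=1)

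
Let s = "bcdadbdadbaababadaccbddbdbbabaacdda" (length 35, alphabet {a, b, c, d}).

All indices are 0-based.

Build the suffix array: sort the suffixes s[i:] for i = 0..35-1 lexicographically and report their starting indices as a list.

[34, 10, 29, 27, 11, 13, 17, 30, 15, 7, 3, 9, 28, 26, 12, 14, 25, 0, 5, 23, 20, 19, 18, 1, 31, 33, 16, 6, 2, 8, 24, 4, 22, 32, 21]

rank→(start, suffix):
  0 → (34, 'a')
  1 → (10, 'aababadaccbddbdbbabaacdda')
  2 → (29, 'aacdda')
  3 → (27, 'abaacdda')
  4 → (11, 'ababadaccbddbdbbabaacdda')
  5 → (13, 'abadaccbddbdbbabaacdda')
  6 → (17, 'accbddbdbbabaacdda')
  7 → (30, 'acdda')
  8 → (15, 'adaccbddbdbbabaacdda')
  9 → (7, 'adbaababadaccbddbdbbabaacdda')
  10 → (3, 'adbdadbaababadaccbddbdbbabaacdda')
  11 → (9, 'baababadaccbddbdbbabaacdda')
  12 → (28, 'baacdda')
  13 → (26, 'babaacdda')
  14 → (12, 'babadaccbddbdbbabaacdda')
  15 → (14, 'badaccbddbdbbabaacdda')
  16 → (25, 'bbabaacdda')
  17 → (0, 'bcdadbdadbaababadaccbddbdbbabaacdda')
  18 → (5, 'bdadbaababadaccbddbdbbabaacdda')
  19 → (23, 'bdbbabaacdda')
  20 → (20, 'bddbdbbabaacdda')
  21 → (19, 'cbddbdbbabaacdda')
  22 → (18, 'ccbddbdbbabaacdda')
  23 → (1, 'cdadbdadbaababadaccbddbdbbabaacdda')
  24 → (31, 'cdda')
  25 → (33, 'da')
  26 → (16, 'daccbddbdbbabaacdda')
  27 → (6, 'dadbaababadaccbddbdbbabaacdda')
  28 → (2, 'dadbdadbaababadaccbddbdbbabaacdda')
  29 → (8, 'dbaababadaccbddbdbbabaacdda')
  30 → (24, 'dbbabaacdda')
  31 → (4, 'dbdadbaababadaccbddbdbbabaacdda')
  32 → (22, 'dbdbbabaacdda')
  33 → (32, 'dda')
  34 → (21, 'ddbdbbabaacdda')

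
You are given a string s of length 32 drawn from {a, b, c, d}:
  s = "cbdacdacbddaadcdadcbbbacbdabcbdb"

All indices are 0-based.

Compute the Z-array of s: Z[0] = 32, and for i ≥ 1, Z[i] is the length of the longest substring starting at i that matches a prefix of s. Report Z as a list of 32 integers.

Z[0]=32
i=1: i≥r, start 0; Z[1]=0
i=2: i≥r, start 0; Z[2]=0
i=3: i≥r, start 0; Z[3]=0
i=4: i≥r, start 0; Z[4]=1 extend→box=[4,5)
i=5: i≥r, start 0; Z[5]=0
i=6: i≥r, start 0; Z[6]=0
i=7: i≥r, start 0; Z[7]=3 extend→box=[7,10)
i=8: min(r-i=2, Z[1]=0)=0; Z[8]=0
i=9: min(r-i=1, Z[2]=0)=0; Z[9]=0
i=10: i≥r, start 0; Z[10]=0
i=11: i≥r, start 0; Z[11]=0
i=12: i≥r, start 0; Z[12]=0
i=13: i≥r, start 0; Z[13]=0
i=14: i≥r, start 0; Z[14]=1 extend→box=[14,15)
i=15: i≥r, start 0; Z[15]=0
i=16: i≥r, start 0; Z[16]=0
i=17: i≥r, start 0; Z[17]=0
i=18: i≥r, start 0; Z[18]=2 extend→box=[18,20)
i=19: min(r-i=1, Z[1]=0)=0; Z[19]=0
i=20: i≥r, start 0; Z[20]=0
i=21: i≥r, start 0; Z[21]=0
i=22: i≥r, start 0; Z[22]=0
i=23: i≥r, start 0; Z[23]=4 extend→box=[23,27)
i=24: min(r-i=3, Z[1]=0)=0; Z[24]=0
i=25: min(r-i=2, Z[2]=0)=0; Z[25]=0
i=26: min(r-i=1, Z[3]=0)=0; Z[26]=0
i=27: i≥r, start 0; Z[27]=0
i=28: i≥r, start 0; Z[28]=3 extend→box=[28,31)
i=29: min(r-i=2, Z[1]=0)=0; Z[29]=0
i=30: min(r-i=1, Z[2]=0)=0; Z[30]=0
i=31: i≥r, start 0; Z[31]=0

[32, 0, 0, 0, 1, 0, 0, 3, 0, 0, 0, 0, 0, 0, 1, 0, 0, 0, 2, 0, 0, 0, 0, 4, 0, 0, 0, 0, 3, 0, 0, 0]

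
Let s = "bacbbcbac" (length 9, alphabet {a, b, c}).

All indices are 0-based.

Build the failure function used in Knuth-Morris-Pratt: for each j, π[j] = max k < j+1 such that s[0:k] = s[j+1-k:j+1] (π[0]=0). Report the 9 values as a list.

[0, 0, 0, 1, 1, 0, 1, 2, 3]

π[0] = 0
j=1 s[j]='a': π[1]=0 (border '')
j=2 s[j]='c': π[2]=0 (border '')
j=3 s[j]='b': π[3]=1 (border 'b')
j=4 s[j]='b': k: 1→0; π[4]=1 (border 'b')
j=5 s[j]='c': k: 1→0; π[5]=0 (border '')
j=6 s[j]='b': π[6]=1 (border 'b')
j=7 s[j]='a': π[7]=2 (border 'ba')
j=8 s[j]='c': π[8]=3 (border 'bac')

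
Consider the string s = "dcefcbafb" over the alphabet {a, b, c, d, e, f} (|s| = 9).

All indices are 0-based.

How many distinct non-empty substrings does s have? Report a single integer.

42

rank→(start, suffix):
  0 → (6, 'afb')
  1 → (8, 'b')
  2 → (5, 'bafb')
  3 → (4, 'cbafb')
  4 → (1, 'cefcbafb')
  5 → (0, 'dcefcbafb')
  6 → (2, 'efcbafb')
  7 → (7, 'fb')
  8 → (3, 'fcbafb')

SA = [6, 8, 5, 4, 1, 0, 2, 7, 3]
rank  pair      lcp
   1  s[6:],s[8:]  0  ''
   2  s[8:],s[5:]  1  'b'
   3  s[5:],s[4:]  0  ''
   4  s[4:],s[1:]  1  'c'
   5  s[1:],s[0:]  0  ''
   6  s[0:],s[2:]  0  ''
   7  s[2:],s[7:]  0  ''
   8  s[7:],s[3:]  1  'f'

n(n+1)/2 = 9·10/2 = 45
Σ LCP = 0 + 0 + 1 + 0 + 1 + 0 + 0 + 0 + 1 = 3
distinct = 45 − 3 = 42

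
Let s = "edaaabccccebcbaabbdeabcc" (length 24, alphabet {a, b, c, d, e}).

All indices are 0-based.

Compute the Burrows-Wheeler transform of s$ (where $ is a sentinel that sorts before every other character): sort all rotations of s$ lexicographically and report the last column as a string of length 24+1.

cdbaaeacaeaabcbbbcccebdc$

rank  rotation                   last
    0  $edaaabccccebcbaabbdeabcc  c
    1  aaabccccebcbaabbdeabcc$ed  d
    2  aabbdeabcc$edaaabccccebcb  b
    3  aabccccebcbaabbdeabcc$eda  a
    4  abbdeabcc$edaaabccccebcba  a
    5  abcc$edaaabccccebcbaabbde  e
    6  abccccebcbaabbdeabcc$edaa  a
    7  baabbdeabcc$edaaabccccebc  c
    8  bbdeabcc$edaaabccccebcbaa  a
    9  bcbaabbdeabcc$edaaabcccce  e
   10  bcc$edaaabccccebcbaabbdea  a
   11  bccccebcbaabbdeabcc$edaaa  a
   12  bdeabcc$edaaabccccebcbaab  b
   13  c$edaaabccccebcbaabbdeabc  c
   14  cbaabbdeabcc$edaaabcccceb  b
   15  cc$edaaabccccebcbaabbdeab  b
   16  ccccebcbaabbdeabcc$edaaab  b
   17  cccebcbaabbdeabcc$edaaabc  c
   18  ccebcbaabbdeabcc$edaaabcc  c
   19  cebcbaabbdeabcc$edaaabccc  c
   20  daaabccccebcbaabbdeabcc$e  e
   21  deabcc$edaaabccccebcbaabb  b
   22  eabcc$edaaabccccebcbaabbd  d
   23  ebcbaabbdeabcc$edaaabcccc  c
   24  edaaabccccebcbaabbdeabcc$  $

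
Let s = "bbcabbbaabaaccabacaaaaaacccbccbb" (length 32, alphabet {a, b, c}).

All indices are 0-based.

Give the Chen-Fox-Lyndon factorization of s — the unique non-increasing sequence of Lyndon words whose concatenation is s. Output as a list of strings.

["bbc", "abbb", "aabaaccabac", "aaaaaacccbccbb"]

emit factor 1: 'bbc' (i=0, period=3)
emit factor 2: 'abbb' (i=3, period=4)
emit factor 3: 'aabaaccabac' (i=7, period=11)
emit factor 4: 'aaaaaacccbccbb' (i=18, period=14)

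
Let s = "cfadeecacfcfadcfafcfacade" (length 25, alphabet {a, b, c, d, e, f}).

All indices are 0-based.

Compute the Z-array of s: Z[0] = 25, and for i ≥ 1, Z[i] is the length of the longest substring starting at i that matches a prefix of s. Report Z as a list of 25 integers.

Z[0]=25
i=1: fresh scan; Z[1]=0
i=2: fresh scan; Z[2]=0
i=3: fresh scan; Z[3]=0
i=4: fresh scan; Z[4]=0
i=5: fresh scan; Z[5]=0
i=6: fresh scan; Z[6]=1 extend→box=[6,7)
i=7: fresh scan; Z[7]=0
i=8: fresh scan; Z[8]=2 extend→box=[8,10)
i=9: min(r-i=1, Z[1]=0)=0; Z[9]=0
i=10: fresh scan; Z[10]=4 extend→box=[10,14)
i=11: min(r-i=3, Z[1]=0)=0; Z[11]=0
i=12: min(r-i=2, Z[2]=0)=0; Z[12]=0
i=13: min(r-i=1, Z[3]=0)=0; Z[13]=0
i=14: fresh scan; Z[14]=3 extend→box=[14,17)
i=15: min(r-i=2, Z[1]=0)=0; Z[15]=0
i=16: min(r-i=1, Z[2]=0)=0; Z[16]=0
i=17: fresh scan; Z[17]=0
i=18: fresh scan; Z[18]=3 extend→box=[18,21)
i=19: min(r-i=2, Z[1]=0)=0; Z[19]=0
i=20: min(r-i=1, Z[2]=0)=0; Z[20]=0
i=21: fresh scan; Z[21]=1 extend→box=[21,22)
i=22: fresh scan; Z[22]=0
i=23: fresh scan; Z[23]=0
i=24: fresh scan; Z[24]=0

[25, 0, 0, 0, 0, 0, 1, 0, 2, 0, 4, 0, 0, 0, 3, 0, 0, 0, 3, 0, 0, 1, 0, 0, 0]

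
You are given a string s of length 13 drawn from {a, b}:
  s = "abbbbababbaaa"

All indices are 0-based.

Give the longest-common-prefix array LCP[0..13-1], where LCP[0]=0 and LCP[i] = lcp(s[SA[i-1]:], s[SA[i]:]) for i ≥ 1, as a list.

rank | idx | suffix
   0 |  12 | a
   1 |  11 | aa
   2 |  10 | aaa
   3 |   5 | ababbaaa
   4 |   7 | abbaaa
   5 |   0 | abbbbababbaaa
   6 |   9 | baaa
   7 |   4 | bababbaaa
   8 |   6 | babbaaa
   9 |   8 | bbaaa
  10 |   3 | bbababbaaa
  11 |   2 | bbbababbaaa
  12 |   1 | bbbbababbaaa

SA = [12, 11, 10, 5, 7, 0, 9, 4, 6, 8, 3, 2, 1]
i: (SA[i-1],SA[i]) lcp shared
  1: (12,11) 1 'a'
  2: (11,10) 2 'aa'
  3: (10,5) 1 'a'
  4: (5,7) 2 'ab'
  5: (7,0) 3 'abb'
  6: (0,9) 0 ''
  7: (9,4) 2 'ba'
  8: (4,6) 3 'bab'
  9: (6,8) 1 'b'
  10: (8,3) 3 'bba'
  11: (3,2) 2 'bb'
  12: (2,1) 3 'bbb'

[0, 1, 2, 1, 2, 3, 0, 2, 3, 1, 3, 2, 3]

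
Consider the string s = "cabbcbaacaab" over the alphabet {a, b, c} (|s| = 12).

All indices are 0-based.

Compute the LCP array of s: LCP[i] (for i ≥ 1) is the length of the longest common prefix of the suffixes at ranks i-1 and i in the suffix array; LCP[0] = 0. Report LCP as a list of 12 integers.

rank→(start, suffix):
  0 → (9, 'aab')
  1 → (6, 'aacaab')
  2 → (10, 'ab')
  3 → (1, 'abbcbaacaab')
  4 → (7, 'acaab')
  5 → (11, 'b')
  6 → (5, 'baacaab')
  7 → (2, 'bbcbaacaab')
  8 → (3, 'bcbaacaab')
  9 → (8, 'caab')
  10 → (0, 'cabbcbaacaab')
  11 → (4, 'cbaacaab')

SA = [9, 6, 10, 1, 7, 11, 5, 2, 3, 8, 0, 4]
rank  pair      lcp
   1  s[9:],s[6:]  2  'aa'
   2  s[6:],s[10:]  1  'a'
   3  s[10:],s[1:]  2  'ab'
   4  s[1:],s[7:]  1  'a'
   5  s[7:],s[11:]  0  ''
   6  s[11:],s[5:]  1  'b'
   7  s[5:],s[2:]  1  'b'
   8  s[2:],s[3:]  1  'b'
   9  s[3:],s[8:]  0  ''
  10  s[8:],s[0:]  2  'ca'
  11  s[0:],s[4:]  1  'c'

[0, 2, 1, 2, 1, 0, 1, 1, 1, 0, 2, 1]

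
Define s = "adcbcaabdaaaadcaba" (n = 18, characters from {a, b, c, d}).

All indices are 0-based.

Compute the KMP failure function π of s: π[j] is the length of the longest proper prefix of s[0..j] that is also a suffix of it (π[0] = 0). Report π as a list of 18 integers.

[0, 0, 0, 0, 0, 1, 1, 0, 0, 1, 1, 1, 1, 2, 3, 1, 0, 1]

π[0] = 0
j=1 s[j]='d': π[1]=0 (border '')
j=2 s[j]='c': π[2]=0 (border '')
j=3 s[j]='b': π[3]=0 (border '')
j=4 s[j]='c': π[4]=0 (border '')
j=5 s[j]='a': π[5]=1 (border 'a')
j=6 s[j]='a': k: 1→0; π[6]=1 (border 'a')
j=7 s[j]='b': k: 1→0; π[7]=0 (border '')
j=8 s[j]='d': π[8]=0 (border '')
j=9 s[j]='a': π[9]=1 (border 'a')
j=10 s[j]='a': k: 1→0; π[10]=1 (border 'a')
j=11 s[j]='a': k: 1→0; π[11]=1 (border 'a')
j=12 s[j]='a': k: 1→0; π[12]=1 (border 'a')
j=13 s[j]='d': π[13]=2 (border 'ad')
j=14 s[j]='c': π[14]=3 (border 'adc')
j=15 s[j]='a': k: 3→0; π[15]=1 (border 'a')
j=16 s[j]='b': k: 1→0; π[16]=0 (border '')
j=17 s[j]='a': π[17]=1 (border 'a')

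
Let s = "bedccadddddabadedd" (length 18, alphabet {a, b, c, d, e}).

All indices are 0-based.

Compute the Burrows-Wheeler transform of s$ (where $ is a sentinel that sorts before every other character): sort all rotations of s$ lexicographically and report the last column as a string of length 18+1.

rank  rotation             last
    0  $bedccadddddabadedd  d
    1  abadedd$bedccaddddd  d
    2  adddddabadedd$bedcc  c
    3  adedd$bedccadddddab  b
    4  badedd$bedccaddddda  a
    5  bedccadddddabadedd$  $
    6  cadddddabadedd$bedc  c
    7  ccadddddabadedd$bed  d
    8  d$bedccadddddabaded  d
    9  dabadedd$bedccadddd  d
   10  dccadddddabadedd$be  e
   11  dd$bedccadddddabade  e
   12  ddabadedd$bedccaddd  d
   13  dddabadedd$bedccadd  d
   14  ddddabadedd$bedccad  d
   15  dddddabadedd$bedcca  a
   16  dedd$bedccadddddaba  a
   17  edccadddddabadedd$b  b
   18  edd$bedccadddddabad  d

ddcba$cdddeedddaabd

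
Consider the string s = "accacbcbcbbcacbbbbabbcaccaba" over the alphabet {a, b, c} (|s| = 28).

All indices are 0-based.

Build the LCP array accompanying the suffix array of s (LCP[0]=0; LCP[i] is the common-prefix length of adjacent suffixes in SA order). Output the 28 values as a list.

[0, 1, 2, 1, 3, 2, 4, 0, 2, 1, 2, 3, 2, 5, 1, 4, 2, 3, 0, 2, 4, 3, 1, 3, 2, 4, 1, 3]

rank→(start, suffix):
  0 → (27, 'a')
  1 → (25, 'aba')
  2 → (18, 'abbcaccaba')
  3 → (12, 'acbbbbabbcaccaba')
  4 → (3, 'acbcbcbbcacbbbbabbcaccaba')
  5 → (22, 'accaba')
  6 → (0, 'accacbcbcbbcacbbbbabbcaccaba')
  7 → (26, 'ba')
  8 → (17, 'babbcaccaba')
  9 → (16, 'bbabbcaccaba')
  10 → (15, 'bbbabbcaccaba')
  11 → (14, 'bbbbabbcaccaba')
  12 → (9, 'bbcacbbbbabbcaccaba')
  13 → (19, 'bbcaccaba')
  14 → (10, 'bcacbbbbabbcaccaba')
  15 → (20, 'bcaccaba')
  16 → (7, 'bcbbcacbbbbabbcaccaba')
  17 → (5, 'bcbcbbcacbbbbabbcaccaba')
  18 → (24, 'caba')
  19 → (11, 'cacbbbbabbcaccaba')
  20 → (2, 'cacbcbcbbcacbbbbabbcaccaba')
  21 → (21, 'caccaba')
  22 → (13, 'cbbbbabbcaccaba')
  23 → (8, 'cbbcacbbbbabbcaccaba')
  24 → (6, 'cbcbbcacbbbbabbcaccaba')
  25 → (4, 'cbcbcbbcacbbbbabbcaccaba')
  26 → (23, 'ccaba')
  27 → (1, 'ccacbcbcbbcacbbbbabbcaccaba')

SA = [27, 25, 18, 12, 3, 22, 0, 26, 17, 16, 15, 14, 9, 19, 10, 20, 7, 5, 24, 11, 2, 21, 13, 8, 6, 4, 23, 1]
i: (SA[i-1],SA[i]) lcp shared
  1: (27,25) 1 'a'
  2: (25,18) 2 'ab'
  3: (18,12) 1 'a'
  4: (12,3) 3 'acb'
  5: (3,22) 2 'ac'
  6: (22,0) 4 'acca'
  7: (0,26) 0 ''
  8: (26,17) 2 'ba'
  9: (17,16) 1 'b'
  10: (16,15) 2 'bb'
  11: (15,14) 3 'bbb'
  12: (14,9) 2 'bb'
  13: (9,19) 5 'bbcac'
  14: (19,10) 1 'b'
  15: (10,20) 4 'bcac'
  16: (20,7) 2 'bc'
  17: (7,5) 3 'bcb'
  18: (5,24) 0 ''
  19: (24,11) 2 'ca'
  20: (11,2) 4 'cacb'
  21: (2,21) 3 'cac'
  22: (21,13) 1 'c'
  23: (13,8) 3 'cbb'
  24: (8,6) 2 'cb'
  25: (6,4) 4 'cbcb'
  26: (4,23) 1 'c'
  27: (23,1) 3 'cca'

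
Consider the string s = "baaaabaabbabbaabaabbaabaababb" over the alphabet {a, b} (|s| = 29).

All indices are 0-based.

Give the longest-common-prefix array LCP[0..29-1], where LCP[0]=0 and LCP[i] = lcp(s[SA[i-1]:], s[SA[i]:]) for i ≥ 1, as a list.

[0, 3, 2, 6, 8, 4, 3, 5, 1, 5, 7, 3, 2, 3, 9, 4, 0, 1, 3, 7, 5, 4, 6, 2, 4, 1, 2, 8, 3]

sorted suffixes:
  #0 SA[0]=1  'aaaabaabbabbaabaabbaabaababb'
  #1 SA[1]=2  'aaabaabbabbaabaabbaabaababb'
  #2 SA[2]=20  'aabaababb'
  #3 SA[3]=13  'aabaabbaabaababb'
  #4 SA[4]=3  'aabaabbabbaabaabbaabaababb'
  #5 SA[5]=23  'aababb'
  #6 SA[6]=16  'aabbaabaababb'
  #7 SA[7]=6  'aabbabbaabaabbaabaababb'
  #8 SA[8]=21  'abaababb'
  #9 SA[9]=14  'abaabbaabaababb'
  #10 SA[10]=4  'abaabbabbaabaabbaabaababb'
  #11 SA[11]=24  'ababb'
  #12 SA[12]=26  'abb'
  #13 SA[13]=17  'abbaabaababb'
  #14 SA[14]=10  'abbaabaabbaabaababb'
  #15 SA[15]=7  'abbabbaabaabbaabaababb'
  #16 SA[16]=28  'b'
  #17 SA[17]=0  'baaaabaabbabbaabaabbaabaababb'
  #18 SA[18]=19  'baabaababb'
  #19 SA[19]=12  'baabaabbaabaababb'
  #20 SA[20]=22  'baababb'
  #21 SA[21]=15  'baabbaabaababb'
  #22 SA[22]=5  'baabbabbaabaabbaabaababb'
  #23 SA[23]=25  'babb'
  #24 SA[24]=9  'babbaabaabbaabaababb'
  #25 SA[25]=27  'bb'
  #26 SA[26]=18  'bbaabaababb'
  #27 SA[27]=11  'bbaabaabbaabaababb'
  #28 SA[28]=8  'bbabbaabaabbaabaababb'

SA = [1, 2, 20, 13, 3, 23, 16, 6, 21, 14, 4, 24, 26, 17, 10, 7, 28, 0, 19, 12, 22, 15, 5, 25, 9, 27, 18, 11, 8]
rank  pair      lcp
   1  s[1:],s[2:]  3  'aaa'
   2  s[2:],s[20:]  2  'aa'
   3  s[20:],s[13:]  6  'aabaab'
   4  s[13:],s[3:]  8  'aabaabba'
   5  s[3:],s[23:]  4  'aaba'
   6  s[23:],s[16:]  3  'aab'
   7  s[16:],s[6:]  5  'aabba'
   8  s[6:],s[21:]  1  'a'
   9  s[21:],s[14:]  5  'abaab'
  10  s[14:],s[4:]  7  'abaabba'
  11  s[4:],s[24:]  3  'aba'
  12  s[24:],s[26:]  2  'ab'
  13  s[26:],s[17:]  3  'abb'
  14  s[17:],s[10:]  9  'abbaabaab'
  15  s[10:],s[7:]  4  'abba'
  16  s[7:],s[28:]  0  ''
  17  s[28:],s[0:]  1  'b'
  18  s[0:],s[19:]  3  'baa'
  19  s[19:],s[12:]  7  'baabaab'
  20  s[12:],s[22:]  5  'baaba'
  21  s[22:],s[15:]  4  'baab'
  22  s[15:],s[5:]  6  'baabba'
  23  s[5:],s[25:]  2  'ba'
  24  s[25:],s[9:]  4  'babb'
  25  s[9:],s[27:]  1  'b'
  26  s[27:],s[18:]  2  'bb'
  27  s[18:],s[11:]  8  'bbaabaab'
  28  s[11:],s[8:]  3  'bba'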